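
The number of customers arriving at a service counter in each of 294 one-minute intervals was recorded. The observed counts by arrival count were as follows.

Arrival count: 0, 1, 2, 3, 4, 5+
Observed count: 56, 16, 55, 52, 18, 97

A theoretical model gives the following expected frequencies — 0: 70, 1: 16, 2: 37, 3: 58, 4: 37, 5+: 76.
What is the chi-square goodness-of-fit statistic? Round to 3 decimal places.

cat         O        E   (O−E)²/E
0          56       70     2.8000
1          16       16     0.0000
2          55       37     8.7568
3          52       58     0.6207
4          18       37     9.7568
5+         97       76     5.8026
Sum = 27.737

27.737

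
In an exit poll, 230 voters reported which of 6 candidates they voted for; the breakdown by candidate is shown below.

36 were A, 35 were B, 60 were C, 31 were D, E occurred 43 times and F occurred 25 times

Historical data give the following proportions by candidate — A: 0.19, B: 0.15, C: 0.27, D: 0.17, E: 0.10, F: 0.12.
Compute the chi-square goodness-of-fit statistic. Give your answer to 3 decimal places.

Expected counts E_i = n·p_i: 230×0.19 = 43.7, 230×0.15 = 34.5, 230×0.27 = 62.1, 230×0.17 = 39.1, 230×0.10 = 23, 230×0.12 = 27.6.
A: (36 − 43.7)²/43.7 = 59.29/43.7 = 1.3568
B: (35 − 34.5)²/34.5 = 0.25/34.5 = 0.0072
C: (60 − 62.1)²/62.1 = 4.41/62.1 = 0.0710
D: (31 − 39.1)²/39.1 = 65.61/39.1 = 1.6780
E: (43 − 23)²/23 = 400/23 = 17.3913
F: (25 − 27.6)²/27.6 = 6.76/27.6 = 0.2449
Sum = 20.749

20.749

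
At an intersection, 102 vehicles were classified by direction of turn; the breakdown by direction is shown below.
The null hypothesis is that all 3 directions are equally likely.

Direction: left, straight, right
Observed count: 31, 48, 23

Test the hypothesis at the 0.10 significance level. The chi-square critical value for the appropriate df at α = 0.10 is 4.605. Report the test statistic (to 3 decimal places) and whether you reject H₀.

9.588; reject

Under H₀ each category has probability 1/3, so each expected count is 102/3 = 34.
cat           O        E   (O−E)²/E
left         31       34     0.2647
straight     48       34     5.7647
right        23       34     3.5588
Sum = 9.588
df = 2. Since 9.588 > 4.605, we reject H₀.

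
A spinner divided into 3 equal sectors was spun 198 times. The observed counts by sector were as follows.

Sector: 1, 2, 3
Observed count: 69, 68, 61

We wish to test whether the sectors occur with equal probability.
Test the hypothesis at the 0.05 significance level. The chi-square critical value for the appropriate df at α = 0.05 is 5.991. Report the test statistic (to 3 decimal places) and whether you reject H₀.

0.576; do not reject

Expected count for each of the 3 categories: 198/3 = 66.
1: (69 − 66)²/66 = 9/66 = 0.1364
2: (68 − 66)²/66 = 4/66 = 0.0606
3: (61 − 66)²/66 = 25/66 = 0.3788
Sum = 0.576
df = 2. Since 0.576 < 5.991, we do not reject H₀.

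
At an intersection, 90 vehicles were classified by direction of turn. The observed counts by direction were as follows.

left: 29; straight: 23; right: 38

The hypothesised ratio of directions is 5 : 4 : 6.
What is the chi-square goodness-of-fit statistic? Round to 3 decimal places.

0.186

Ratio total = 15. Expected counts: 90×5/15 = 30, 90×4/15 = 24, 90×6/15 = 36.
left: (29 − 30)²/30 = 1/30 = 0.0333
straight: (23 − 24)²/24 = 1/24 = 0.0417
right: (38 − 36)²/36 = 4/36 = 0.1111
Sum = 0.186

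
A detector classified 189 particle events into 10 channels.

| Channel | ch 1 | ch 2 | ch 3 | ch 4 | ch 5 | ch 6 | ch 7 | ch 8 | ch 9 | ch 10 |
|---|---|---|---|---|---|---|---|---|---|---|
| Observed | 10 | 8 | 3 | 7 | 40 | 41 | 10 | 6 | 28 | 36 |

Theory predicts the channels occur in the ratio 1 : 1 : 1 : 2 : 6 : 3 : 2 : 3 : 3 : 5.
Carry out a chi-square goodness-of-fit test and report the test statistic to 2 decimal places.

40.58

Ratio total = 27. Expected counts: 189×1/27 = 7, 189×1/27 = 7, 189×1/27 = 7, 189×2/27 = 14, 189×6/27 = 42, 189×3/27 = 21, 189×2/27 = 14, 189×3/27 = 21, 189×3/27 = 21, 189×5/27 = 35.
cat         O        E   (O−E)²/E
ch 1       10        7      1.286
ch 2        8        7      0.143
ch 3        3        7      2.286
ch 4        7       14      3.500
ch 5       40       42      0.095
ch 6       41       21     19.048
ch 7       10       14      1.143
ch 8        6       21     10.714
ch 9       28       21      2.333
ch 10      36       35      0.029
Sum = 40.58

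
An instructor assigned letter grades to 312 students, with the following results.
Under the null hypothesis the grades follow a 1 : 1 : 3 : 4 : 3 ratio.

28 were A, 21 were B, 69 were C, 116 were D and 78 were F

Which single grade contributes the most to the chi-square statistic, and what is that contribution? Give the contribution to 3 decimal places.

Ratio total = 12. Expected counts: 312×1/12 = 26, 312×1/12 = 26, 312×3/12 = 78, 312×4/12 = 104, 312×3/12 = 78.
cat         O        E   (O−E)²/E
A          28       26     0.1538
B          21       26     0.9615
C          69       78     1.0385
D         116      104     1.3846
F          78       78     0.0000
The largest term is for D: 1.385.

D, 1.385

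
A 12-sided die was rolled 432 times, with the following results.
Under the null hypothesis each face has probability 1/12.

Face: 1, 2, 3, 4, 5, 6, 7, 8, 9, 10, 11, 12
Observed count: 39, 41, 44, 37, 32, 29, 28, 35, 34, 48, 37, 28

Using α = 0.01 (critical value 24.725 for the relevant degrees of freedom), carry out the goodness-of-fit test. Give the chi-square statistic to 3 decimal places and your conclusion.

Under H₀ each category has probability 1/12, so each expected count is 432/12 = 36.
χ² = (39−36)²/36 + (41−36)²/36 + (44−36)²/36 + (37−36)²/36 + (32−36)²/36 + (29−36)²/36 + (28−36)²/36 + (35−36)²/36 + (34−36)²/36 + (48−36)²/36 + (37−36)²/36 + (28−36)²/36
   = 0.2500 + 0.6944 + 1.7778 + 0.0278 + 0.4444 + 1.3611 + 1.7778 + 0.0278 + 0.1111 + 4.0000 + 0.0278 + 1.7778
Sum = 12.278
df = 11. Since 12.278 < 24.725, we do not reject H₀.

12.278; do not reject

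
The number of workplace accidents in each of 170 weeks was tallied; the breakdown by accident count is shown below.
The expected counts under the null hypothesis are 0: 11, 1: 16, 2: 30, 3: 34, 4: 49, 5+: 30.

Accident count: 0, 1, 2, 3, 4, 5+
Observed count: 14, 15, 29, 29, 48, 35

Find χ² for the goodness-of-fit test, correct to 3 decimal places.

2.503

χ² = (14−11)²/11 + (15−16)²/16 + (29−30)²/30 + (29−34)²/34 + (48−49)²/49 + (35−30)²/30
   = 0.8182 + 0.0625 + 0.0333 + 0.7353 + 0.0204 + 0.8333
Sum = 2.503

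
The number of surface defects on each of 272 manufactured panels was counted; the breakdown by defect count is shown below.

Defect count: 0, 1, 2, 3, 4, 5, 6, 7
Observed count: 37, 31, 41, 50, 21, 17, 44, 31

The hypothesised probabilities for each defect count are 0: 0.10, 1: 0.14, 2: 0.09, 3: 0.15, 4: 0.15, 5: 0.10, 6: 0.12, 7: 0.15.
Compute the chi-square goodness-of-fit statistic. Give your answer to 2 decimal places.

Expected counts E_i = n·p_i: 272×0.10 = 27.2, 272×0.14 = 38.08, 272×0.09 = 24.48, 272×0.15 = 40.8, 272×0.15 = 40.8, 272×0.10 = 27.2, 272×0.12 = 32.64, 272×0.15 = 40.8.
χ² = (37−27.2)²/27.2 + (31−38.08)²/38.08 + (41−24.48)²/24.48 + (50−40.8)²/40.8 + (21−40.8)²/40.8 + (17−27.2)²/27.2 + (44−32.64)²/32.64 + (31−40.8)²/40.8
   = 3.531 + 1.316 + 11.148 + 2.075 + 9.609 + 3.825 + 3.954 + 2.354
Sum = 37.81

37.81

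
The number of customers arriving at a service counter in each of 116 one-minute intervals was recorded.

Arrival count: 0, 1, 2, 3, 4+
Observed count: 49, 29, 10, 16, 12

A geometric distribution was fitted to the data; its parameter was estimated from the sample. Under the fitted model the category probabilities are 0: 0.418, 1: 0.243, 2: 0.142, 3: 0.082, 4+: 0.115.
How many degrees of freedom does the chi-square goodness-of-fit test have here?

3

There are k = 5 categories and 1 parameter estimated from the data, so df = 5 − 1 − 1 = 3.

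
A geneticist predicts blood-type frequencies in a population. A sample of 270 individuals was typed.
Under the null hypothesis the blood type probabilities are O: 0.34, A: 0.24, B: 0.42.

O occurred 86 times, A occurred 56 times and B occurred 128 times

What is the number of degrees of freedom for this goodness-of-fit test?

2

There are k = 3 categories and no parameters were estimated from the data, so df = 3 − 1 = 2.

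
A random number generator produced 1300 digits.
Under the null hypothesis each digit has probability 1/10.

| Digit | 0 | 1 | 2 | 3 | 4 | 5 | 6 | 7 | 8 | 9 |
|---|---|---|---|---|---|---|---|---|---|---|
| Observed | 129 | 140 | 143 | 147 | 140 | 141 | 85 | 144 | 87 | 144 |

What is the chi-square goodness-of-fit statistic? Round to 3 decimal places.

Under H₀ each category has probability 1/10, so each expected count is 1300/10 = 130.
cat         O        E   (O−E)²/E
0         129      130     0.0077
1         140      130     0.7692
2         143      130     1.3000
3         147      130     2.2231
4         140      130     0.7692
5         141      130     0.9308
6          85      130    15.5769
7         144      130     1.5077
8          87      130    14.2231
9         144      130     1.5077
Sum = 38.815

38.815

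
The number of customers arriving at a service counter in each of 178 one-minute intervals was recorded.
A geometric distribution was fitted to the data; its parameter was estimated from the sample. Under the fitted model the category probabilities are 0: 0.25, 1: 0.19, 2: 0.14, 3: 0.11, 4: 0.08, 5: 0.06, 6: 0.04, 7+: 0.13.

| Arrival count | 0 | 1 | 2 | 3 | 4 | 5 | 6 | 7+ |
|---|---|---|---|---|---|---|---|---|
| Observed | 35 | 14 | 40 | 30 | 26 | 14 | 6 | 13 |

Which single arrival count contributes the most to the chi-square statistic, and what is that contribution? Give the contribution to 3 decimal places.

1, 11.615

Expected counts E_i = n·p_i: 178×0.25 = 44.5, 178×0.19 = 33.82, 178×0.14 = 24.92, 178×0.11 = 19.58, 178×0.08 = 14.24, 178×0.06 = 10.68, 178×0.04 = 7.12, 178×0.13 = 23.14.
χ² = (35−44.5)²/44.5 + (14−33.82)²/33.82 + (40−24.92)²/24.92 + (30−19.58)²/19.58 + (26−14.24)²/14.24 + (14−10.68)²/10.68 + (6−7.12)²/7.12 + (13−23.14)²/23.14
   = 2.0281 + 11.6154 + 9.1255 + 5.5453 + 9.7119 + 1.0321 + 0.1762 + 4.4434
The largest term is for 1: 11.615.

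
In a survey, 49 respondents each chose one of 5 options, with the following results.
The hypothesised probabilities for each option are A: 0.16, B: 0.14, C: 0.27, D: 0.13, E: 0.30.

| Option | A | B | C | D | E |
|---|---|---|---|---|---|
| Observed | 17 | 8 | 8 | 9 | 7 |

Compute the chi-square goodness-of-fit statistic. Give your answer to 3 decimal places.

18.078

Expected counts E_i = n·p_i: 49×0.16 = 7.84, 49×0.14 = 6.86, 49×0.27 = 13.23, 49×0.13 = 6.37, 49×0.30 = 14.7.
χ² = (17−7.84)²/7.84 + (8−6.86)²/6.86 + (8−13.23)²/13.23 + (9−6.37)²/6.37 + (7−14.7)²/14.7
   = 10.7022 + 0.1894 + 2.0675 + 1.0859 + 4.0333
Sum = 18.078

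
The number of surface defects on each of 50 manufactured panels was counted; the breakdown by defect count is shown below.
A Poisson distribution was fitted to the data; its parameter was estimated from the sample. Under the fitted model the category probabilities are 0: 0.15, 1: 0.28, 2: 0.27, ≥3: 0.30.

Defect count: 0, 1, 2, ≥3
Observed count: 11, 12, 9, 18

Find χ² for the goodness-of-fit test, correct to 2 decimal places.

Expected counts E_i = n·p_i: 50×0.15 = 7.5, 50×0.28 = 14, 50×0.27 = 13.5, 50×0.30 = 15.
cat         O        E   (O−E)²/E
0          11      7.5      1.633
1          12       14      0.286
2           9     13.5      1.500
≥3         18       15      0.600
Sum = 4.02

4.02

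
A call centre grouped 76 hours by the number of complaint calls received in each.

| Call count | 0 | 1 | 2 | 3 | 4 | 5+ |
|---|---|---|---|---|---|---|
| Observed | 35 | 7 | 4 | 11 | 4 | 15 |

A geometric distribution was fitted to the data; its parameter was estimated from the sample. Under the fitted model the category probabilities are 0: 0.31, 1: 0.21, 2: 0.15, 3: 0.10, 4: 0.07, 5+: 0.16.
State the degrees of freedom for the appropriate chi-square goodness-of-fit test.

There are k = 6 categories and 1 parameter estimated from the data, so df = 6 − 1 − 1 = 4.

4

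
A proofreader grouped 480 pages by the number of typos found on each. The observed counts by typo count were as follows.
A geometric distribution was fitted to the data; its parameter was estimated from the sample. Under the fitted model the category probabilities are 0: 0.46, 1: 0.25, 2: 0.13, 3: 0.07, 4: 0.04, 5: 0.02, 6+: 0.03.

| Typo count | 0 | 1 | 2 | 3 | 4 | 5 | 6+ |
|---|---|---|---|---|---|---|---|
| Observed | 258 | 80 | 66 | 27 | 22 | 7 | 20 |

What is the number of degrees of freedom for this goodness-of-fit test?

5

There are k = 7 categories and 1 parameter estimated from the data, so df = 7 − 1 − 1 = 5.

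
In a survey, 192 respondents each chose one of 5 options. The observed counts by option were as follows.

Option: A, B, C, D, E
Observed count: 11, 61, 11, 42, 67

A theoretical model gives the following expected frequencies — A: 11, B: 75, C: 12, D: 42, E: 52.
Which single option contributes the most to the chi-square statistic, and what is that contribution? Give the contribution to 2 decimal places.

E, 4.33

χ² = (11−11)²/11 + (61−75)²/75 + (11−12)²/12 + (42−42)²/42 + (67−52)²/52
   = 0.000 + 2.613 + 0.083 + 0.000 + 4.327
The largest term is for E: 4.33.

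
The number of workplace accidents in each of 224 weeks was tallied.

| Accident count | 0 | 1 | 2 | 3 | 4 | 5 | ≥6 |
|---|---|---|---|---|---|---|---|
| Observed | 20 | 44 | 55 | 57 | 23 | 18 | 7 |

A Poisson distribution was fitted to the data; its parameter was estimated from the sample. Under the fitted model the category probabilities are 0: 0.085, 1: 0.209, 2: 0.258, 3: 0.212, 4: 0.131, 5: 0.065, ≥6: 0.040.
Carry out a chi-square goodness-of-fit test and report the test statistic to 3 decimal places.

4.871

Expected counts E_i = n·p_i: 224×0.085 = 19.04, 224×0.209 = 46.816, 224×0.258 = 57.792, 224×0.212 = 47.488, 224×0.131 = 29.344, 224×0.065 = 14.56, 224×0.040 = 8.96.
0: (20 − 19.04)²/19.04 = 0.9216/19.04 = 0.0484
1: (44 − 46.816)²/46.816 = 7.929856/46.816 = 0.1694
2: (55 − 57.792)²/57.792 = 7.795264/57.792 = 0.1349
3: (57 − 47.488)²/47.488 = 90.478144/47.488 = 1.9053
4: (23 − 29.344)²/29.344 = 40.246336/29.344 = 1.3715
5: (18 − 14.56)²/14.56 = 11.8336/14.56 = 0.8127
≥6: (7 − 8.96)²/8.96 = 3.8416/8.96 = 0.4288
Sum = 4.871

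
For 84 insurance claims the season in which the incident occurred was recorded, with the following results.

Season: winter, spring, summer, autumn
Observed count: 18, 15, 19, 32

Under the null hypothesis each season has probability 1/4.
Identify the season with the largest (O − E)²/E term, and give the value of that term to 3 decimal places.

Under H₀ each category has probability 1/4, so each expected count is 84/4 = 21.
cat         O        E   (O−E)²/E
winter     18       21     0.4286
spring     15       21     1.7143
summer     19       21     0.1905
autumn     32       21     5.7619
The largest term is for autumn: 5.762.

autumn, 5.762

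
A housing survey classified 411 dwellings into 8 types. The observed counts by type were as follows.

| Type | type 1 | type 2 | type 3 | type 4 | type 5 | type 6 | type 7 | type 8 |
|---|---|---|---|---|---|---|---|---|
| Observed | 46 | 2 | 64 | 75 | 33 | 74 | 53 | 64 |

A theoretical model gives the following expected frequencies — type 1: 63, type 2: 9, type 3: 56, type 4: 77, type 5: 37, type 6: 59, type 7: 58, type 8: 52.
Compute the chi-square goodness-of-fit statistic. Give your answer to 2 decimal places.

18.67

χ² = (46−63)²/63 + (2−9)²/9 + (64−56)²/56 + (75−77)²/77 + (33−37)²/37 + (74−59)²/59 + (53−58)²/58 + (64−52)²/52
   = 4.587 + 5.444 + 1.143 + 0.052 + 0.432 + 3.814 + 0.431 + 2.769
Sum = 18.67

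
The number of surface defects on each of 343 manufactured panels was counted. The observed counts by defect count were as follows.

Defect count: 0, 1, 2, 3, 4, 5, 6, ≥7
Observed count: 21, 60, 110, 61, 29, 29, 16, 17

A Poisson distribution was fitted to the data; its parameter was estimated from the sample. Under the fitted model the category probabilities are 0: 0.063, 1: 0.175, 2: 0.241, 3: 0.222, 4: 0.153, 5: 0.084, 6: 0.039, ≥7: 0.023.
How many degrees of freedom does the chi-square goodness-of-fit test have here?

There are k = 8 categories and 1 parameter estimated from the data, so df = 8 − 1 − 1 = 6.

6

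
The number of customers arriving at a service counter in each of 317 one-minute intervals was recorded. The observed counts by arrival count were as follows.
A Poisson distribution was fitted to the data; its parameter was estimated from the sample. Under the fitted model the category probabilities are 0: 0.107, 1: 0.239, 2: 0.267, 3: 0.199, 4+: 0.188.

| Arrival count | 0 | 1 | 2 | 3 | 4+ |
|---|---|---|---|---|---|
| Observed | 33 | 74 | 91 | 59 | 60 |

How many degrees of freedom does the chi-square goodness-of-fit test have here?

There are k = 5 categories and 1 parameter estimated from the data, so df = 5 − 1 − 1 = 3.

3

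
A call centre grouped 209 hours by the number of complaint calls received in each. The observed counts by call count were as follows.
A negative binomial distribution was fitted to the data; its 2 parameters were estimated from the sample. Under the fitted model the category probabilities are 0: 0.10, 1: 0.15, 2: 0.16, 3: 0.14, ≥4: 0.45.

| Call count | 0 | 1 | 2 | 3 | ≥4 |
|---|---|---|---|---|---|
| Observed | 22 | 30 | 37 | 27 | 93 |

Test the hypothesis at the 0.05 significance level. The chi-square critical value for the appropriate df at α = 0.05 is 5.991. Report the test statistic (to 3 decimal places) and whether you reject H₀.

0.681; do not reject

Expected counts E_i = n·p_i: 209×0.10 = 20.9, 209×0.15 = 31.35, 209×0.16 = 33.44, 209×0.14 = 29.26, 209×0.45 = 94.05.
χ² = (22−20.9)²/20.9 + (30−31.35)²/31.35 + (37−33.44)²/33.44 + (27−29.26)²/29.26 + (93−94.05)²/94.05
   = 0.0579 + 0.0581 + 0.3790 + 0.1746 + 0.0117
Sum = 0.681
df = 2. Since 0.681 < 5.991, we do not reject H₀.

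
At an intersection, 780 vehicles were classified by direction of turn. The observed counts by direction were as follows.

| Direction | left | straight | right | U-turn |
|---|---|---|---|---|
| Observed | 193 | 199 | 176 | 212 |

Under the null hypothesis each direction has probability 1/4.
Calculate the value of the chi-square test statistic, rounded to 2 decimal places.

Under H₀ each category has probability 1/4, so each expected count is 780/4 = 195.
left: (193 − 195)²/195 = 4/195 = 0.021
straight: (199 − 195)²/195 = 16/195 = 0.082
right: (176 − 195)²/195 = 361/195 = 1.851
U-turn: (212 − 195)²/195 = 289/195 = 1.482
Sum = 3.44

3.44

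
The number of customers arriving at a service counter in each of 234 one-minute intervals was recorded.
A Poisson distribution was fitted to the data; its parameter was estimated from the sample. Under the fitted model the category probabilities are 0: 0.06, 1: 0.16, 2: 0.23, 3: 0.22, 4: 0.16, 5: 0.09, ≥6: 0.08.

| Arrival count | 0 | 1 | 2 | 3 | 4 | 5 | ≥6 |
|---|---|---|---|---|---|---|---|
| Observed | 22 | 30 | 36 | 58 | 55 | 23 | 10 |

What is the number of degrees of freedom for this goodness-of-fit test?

5

There are k = 7 categories and 1 parameter estimated from the data, so df = 7 − 1 − 1 = 5.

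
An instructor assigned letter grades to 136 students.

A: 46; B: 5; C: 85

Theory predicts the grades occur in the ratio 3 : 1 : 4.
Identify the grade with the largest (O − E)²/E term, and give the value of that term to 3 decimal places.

B, 8.471

Ratio total = 8. Expected counts: 136×3/8 = 51, 136×1/8 = 17, 136×4/8 = 68.
A: (46 − 51)²/51 = 25/51 = 0.4902
B: (5 − 17)²/17 = 144/17 = 8.4706
C: (85 − 68)²/68 = 289/68 = 4.2500
The largest term is for B: 8.471.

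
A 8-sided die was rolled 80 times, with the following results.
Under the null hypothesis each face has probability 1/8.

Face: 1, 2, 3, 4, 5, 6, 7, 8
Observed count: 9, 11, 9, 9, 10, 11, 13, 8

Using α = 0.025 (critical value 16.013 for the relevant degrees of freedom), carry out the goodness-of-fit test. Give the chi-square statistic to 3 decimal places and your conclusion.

1.800; do not reject

Expected count for each of the 8 categories: 80/8 = 10.
1: (9 − 10)²/10 = 1/10 = 0.1000
2: (11 − 10)²/10 = 1/10 = 0.1000
3: (9 − 10)²/10 = 1/10 = 0.1000
4: (9 − 10)²/10 = 1/10 = 0.1000
5: (10 − 10)²/10 = 0/10 = 0.0000
6: (11 − 10)²/10 = 1/10 = 0.1000
7: (13 − 10)²/10 = 9/10 = 0.9000
8: (8 − 10)²/10 = 4/10 = 0.4000
Sum = 1.800
df = 7. Since 1.800 < 16.013, we do not reject H₀.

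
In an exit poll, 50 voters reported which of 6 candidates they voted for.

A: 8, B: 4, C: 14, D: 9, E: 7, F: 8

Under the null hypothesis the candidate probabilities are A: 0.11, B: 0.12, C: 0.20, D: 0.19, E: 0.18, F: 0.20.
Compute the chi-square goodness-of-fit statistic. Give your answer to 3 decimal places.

Expected counts E_i = n·p_i: 50×0.11 = 5.5, 50×0.12 = 6, 50×0.20 = 10, 50×0.19 = 9.5, 50×0.18 = 9, 50×0.20 = 10.
cat         O        E   (O−E)²/E
A           8      5.5     1.1364
B           4        6     0.6667
C          14       10     1.6000
D           9      9.5     0.0263
E           7        9     0.4444
F           8       10     0.4000
Sum = 4.274

4.274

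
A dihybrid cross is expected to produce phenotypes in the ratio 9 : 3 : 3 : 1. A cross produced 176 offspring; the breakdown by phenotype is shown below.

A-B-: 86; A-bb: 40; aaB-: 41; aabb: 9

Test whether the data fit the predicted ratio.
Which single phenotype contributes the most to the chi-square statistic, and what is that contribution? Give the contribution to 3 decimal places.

aaB-, 1.939

Ratio total = 16. Expected counts: 176×9/16 = 99, 176×3/16 = 33, 176×3/16 = 33, 176×1/16 = 11.
χ² = (86−99)²/99 + (40−33)²/33 + (41−33)²/33 + (9−11)²/11
   = 1.7071 + 1.4848 + 1.9394 + 0.3636
The largest term is for aaB-: 1.939.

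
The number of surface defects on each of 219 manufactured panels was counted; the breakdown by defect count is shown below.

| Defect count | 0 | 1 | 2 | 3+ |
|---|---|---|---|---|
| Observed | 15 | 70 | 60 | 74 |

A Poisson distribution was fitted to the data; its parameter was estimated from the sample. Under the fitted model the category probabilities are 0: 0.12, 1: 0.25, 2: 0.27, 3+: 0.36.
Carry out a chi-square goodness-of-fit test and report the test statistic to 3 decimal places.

Expected counts E_i = n·p_i: 219×0.12 = 26.28, 219×0.25 = 54.75, 219×0.27 = 59.13, 219×0.36 = 78.84.
0: (15 − 26.28)²/26.28 = 127.2384/26.28 = 4.8416
1: (70 − 54.75)²/54.75 = 232.5625/54.75 = 4.2477
2: (60 − 59.13)²/59.13 = 0.7569/59.13 = 0.0128
3+: (74 − 78.84)²/78.84 = 23.4256/78.84 = 0.2971
Sum = 9.399

9.399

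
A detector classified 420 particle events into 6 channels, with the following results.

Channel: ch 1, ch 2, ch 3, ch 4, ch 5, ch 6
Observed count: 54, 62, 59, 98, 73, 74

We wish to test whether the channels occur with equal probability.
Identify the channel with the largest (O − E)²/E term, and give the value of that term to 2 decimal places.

Expected count for each of the 6 categories: 420/6 = 70.
cat         O        E   (O−E)²/E
ch 1       54       70      3.657
ch 2       62       70      0.914
ch 3       59       70      1.729
ch 4       98       70     11.200
ch 5       73       70      0.129
ch 6       74       70      0.229
The largest term is for ch 4: 11.20.

ch 4, 11.20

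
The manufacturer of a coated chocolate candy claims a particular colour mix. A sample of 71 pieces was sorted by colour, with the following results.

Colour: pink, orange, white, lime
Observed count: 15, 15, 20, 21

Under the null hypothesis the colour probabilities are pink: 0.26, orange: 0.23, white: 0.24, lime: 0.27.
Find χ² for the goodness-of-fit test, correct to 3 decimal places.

1.446

Expected counts E_i = n·p_i: 71×0.26 = 18.46, 71×0.23 = 16.33, 71×0.24 = 17.04, 71×0.27 = 19.17.
χ² = (15−18.46)²/18.46 + (15−16.33)²/16.33 + (20−17.04)²/17.04 + (21−19.17)²/19.17
   = 0.6485 + 0.1083 + 0.5142 + 0.1747
Sum = 1.446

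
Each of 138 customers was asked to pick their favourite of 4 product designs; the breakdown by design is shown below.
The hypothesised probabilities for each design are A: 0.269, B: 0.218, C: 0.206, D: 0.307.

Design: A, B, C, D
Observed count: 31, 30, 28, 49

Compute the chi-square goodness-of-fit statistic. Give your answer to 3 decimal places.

Expected counts E_i = n·p_i: 138×0.269 = 37.122, 138×0.218 = 30.084, 138×0.206 = 28.428, 138×0.307 = 42.366.
cat         O        E   (O−E)²/E
A          31   37.122     1.0096
B          30   30.084     0.0002
C          28   28.428     0.0064
D          49   42.366     1.0388
Sum = 2.055

2.055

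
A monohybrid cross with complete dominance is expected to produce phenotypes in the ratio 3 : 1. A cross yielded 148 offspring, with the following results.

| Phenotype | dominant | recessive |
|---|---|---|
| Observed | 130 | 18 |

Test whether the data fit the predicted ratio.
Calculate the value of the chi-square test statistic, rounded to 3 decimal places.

Ratio total = 4. Expected counts: 148×3/4 = 111, 148×1/4 = 37.
cat            O        E   (O−E)²/E
dominant     130      111     3.2523
recessive     18       37     9.7568
Sum = 13.009

13.009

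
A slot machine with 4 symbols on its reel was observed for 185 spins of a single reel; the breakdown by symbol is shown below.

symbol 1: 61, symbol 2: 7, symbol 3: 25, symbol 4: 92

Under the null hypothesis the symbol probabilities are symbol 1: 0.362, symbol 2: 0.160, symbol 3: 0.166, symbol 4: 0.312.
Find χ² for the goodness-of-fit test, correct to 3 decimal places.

39.208

Expected counts E_i = n·p_i: 185×0.362 = 66.97, 185×0.160 = 29.6, 185×0.166 = 30.71, 185×0.312 = 57.72.
χ² = (61−66.97)²/66.97 + (7−29.6)²/29.6 + (25−30.71)²/30.71 + (92−57.72)²/57.72
   = 0.5322 + 17.2554 + 1.0617 + 20.3589
Sum = 39.208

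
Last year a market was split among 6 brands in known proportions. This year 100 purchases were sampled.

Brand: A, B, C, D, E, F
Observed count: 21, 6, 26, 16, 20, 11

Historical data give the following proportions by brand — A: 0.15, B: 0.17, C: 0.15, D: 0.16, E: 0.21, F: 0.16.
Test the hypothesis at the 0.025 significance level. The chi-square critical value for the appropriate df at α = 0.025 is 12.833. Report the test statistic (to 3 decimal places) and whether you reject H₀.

19.194; reject

Expected counts E_i = n·p_i: 100×0.15 = 15, 100×0.17 = 17, 100×0.15 = 15, 100×0.16 = 16, 100×0.21 = 21, 100×0.16 = 16.
cat         O        E   (O−E)²/E
A          21       15     2.4000
B           6       17     7.1176
C          26       15     8.0667
D          16       16     0.0000
E          20       21     0.0476
F          11       16     1.5625
Sum = 19.194
df = 5. Since 19.194 > 12.833, we reject H₀.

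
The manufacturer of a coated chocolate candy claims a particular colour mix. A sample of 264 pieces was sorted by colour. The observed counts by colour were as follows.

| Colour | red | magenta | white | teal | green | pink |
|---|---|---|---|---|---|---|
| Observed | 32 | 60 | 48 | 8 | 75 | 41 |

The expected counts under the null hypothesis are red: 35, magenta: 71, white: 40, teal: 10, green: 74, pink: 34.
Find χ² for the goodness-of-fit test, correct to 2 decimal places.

χ² = (32−35)²/35 + (60−71)²/71 + (48−40)²/40 + (8−10)²/10 + (75−74)²/74 + (41−34)²/34
   = 0.257 + 1.704 + 1.600 + 0.400 + 0.014 + 1.441
Sum = 5.42

5.42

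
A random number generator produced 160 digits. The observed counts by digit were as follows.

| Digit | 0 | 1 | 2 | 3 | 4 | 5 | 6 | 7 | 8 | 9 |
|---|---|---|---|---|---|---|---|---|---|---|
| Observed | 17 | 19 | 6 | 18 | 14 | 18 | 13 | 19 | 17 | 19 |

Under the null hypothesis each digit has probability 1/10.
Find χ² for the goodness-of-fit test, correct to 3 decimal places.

9.375

Under H₀ each category has probability 1/10, so each expected count is 160/10 = 16.
χ² = (17−16)²/16 + (19−16)²/16 + (6−16)²/16 + (18−16)²/16 + (14−16)²/16 + (18−16)²/16 + (13−16)²/16 + (19−16)²/16 + (17−16)²/16 + (19−16)²/16
   = 0.0625 + 0.5625 + 6.2500 + 0.2500 + 0.2500 + 0.2500 + 0.5625 + 0.5625 + 0.0625 + 0.5625
Sum = 9.375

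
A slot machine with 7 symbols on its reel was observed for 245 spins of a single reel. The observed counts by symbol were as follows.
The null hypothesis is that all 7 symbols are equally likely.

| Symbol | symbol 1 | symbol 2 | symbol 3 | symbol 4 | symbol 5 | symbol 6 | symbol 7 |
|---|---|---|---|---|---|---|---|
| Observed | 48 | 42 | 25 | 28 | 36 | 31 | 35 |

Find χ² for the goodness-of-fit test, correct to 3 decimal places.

Expected count for each of the 7 categories: 245/7 = 35.
cat           O        E   (O−E)²/E
symbol 1     48       35     4.8286
symbol 2     42       35     1.4000
symbol 3     25       35     2.8571
symbol 4     28       35     1.4000
symbol 5     36       35     0.0286
symbol 6     31       35     0.4571
symbol 7     35       35     0.0000
Sum = 10.971

10.971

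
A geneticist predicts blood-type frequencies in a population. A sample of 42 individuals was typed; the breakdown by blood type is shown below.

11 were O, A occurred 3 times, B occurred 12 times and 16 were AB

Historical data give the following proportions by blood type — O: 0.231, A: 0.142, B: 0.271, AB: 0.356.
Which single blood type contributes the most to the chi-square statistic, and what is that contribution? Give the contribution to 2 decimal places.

A, 1.47

Expected counts E_i = n·p_i: 42×0.231 = 9.702, 42×0.142 = 5.964, 42×0.271 = 11.382, 42×0.356 = 14.952.
O: (11 − 9.702)²/9.702 = 1.684804/9.702 = 0.174
A: (3 − 5.964)²/5.964 = 8.785296/5.964 = 1.473
B: (12 − 11.382)²/11.382 = 0.381924/11.382 = 0.034
AB: (16 − 14.952)²/14.952 = 1.098304/14.952 = 0.073
The largest term is for A: 1.47.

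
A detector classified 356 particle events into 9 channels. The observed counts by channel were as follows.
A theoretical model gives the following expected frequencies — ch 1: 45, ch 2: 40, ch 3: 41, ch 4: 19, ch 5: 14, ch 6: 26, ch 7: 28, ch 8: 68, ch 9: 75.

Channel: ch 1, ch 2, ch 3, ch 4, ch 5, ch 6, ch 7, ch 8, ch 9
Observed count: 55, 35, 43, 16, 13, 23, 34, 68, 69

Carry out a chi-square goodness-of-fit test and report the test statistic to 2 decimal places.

5.60

cat         O        E   (O−E)²/E
ch 1       55       45      2.222
ch 2       35       40      0.625
ch 3       43       41      0.098
ch 4       16       19      0.474
ch 5       13       14      0.071
ch 6       23       26      0.346
ch 7       34       28      1.286
ch 8       68       68      0.000
ch 9       69       75      0.480
Sum = 5.60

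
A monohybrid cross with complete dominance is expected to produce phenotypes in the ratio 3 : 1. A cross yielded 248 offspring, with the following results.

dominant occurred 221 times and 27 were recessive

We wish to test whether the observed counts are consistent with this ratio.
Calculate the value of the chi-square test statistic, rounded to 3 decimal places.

Ratio total = 4. Expected counts: 248×3/4 = 186, 248×1/4 = 62.
dominant: (221 − 186)²/186 = 1225/186 = 6.5860
recessive: (27 − 62)²/62 = 1225/62 = 19.7581
Sum = 26.344

26.344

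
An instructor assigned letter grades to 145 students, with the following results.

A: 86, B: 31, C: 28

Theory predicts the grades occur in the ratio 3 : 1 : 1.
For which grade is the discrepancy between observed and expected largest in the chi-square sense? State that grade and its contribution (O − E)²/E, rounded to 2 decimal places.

Ratio total = 5. Expected counts: 145×3/5 = 87, 145×1/5 = 29, 145×1/5 = 29.
cat         O        E   (O−E)²/E
A          86       87      0.011
B          31       29      0.138
C          28       29      0.034
The largest term is for B: 0.14.

B, 0.14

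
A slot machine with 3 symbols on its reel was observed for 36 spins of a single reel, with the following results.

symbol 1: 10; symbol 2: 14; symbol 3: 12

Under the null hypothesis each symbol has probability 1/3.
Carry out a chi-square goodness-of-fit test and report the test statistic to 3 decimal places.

Expected count for each of the 3 categories: 36/3 = 12.
χ² = (10−12)²/12 + (14−12)²/12 + (12−12)²/12
   = 0.3333 + 0.3333 + 0.0000
Sum = 0.667

0.667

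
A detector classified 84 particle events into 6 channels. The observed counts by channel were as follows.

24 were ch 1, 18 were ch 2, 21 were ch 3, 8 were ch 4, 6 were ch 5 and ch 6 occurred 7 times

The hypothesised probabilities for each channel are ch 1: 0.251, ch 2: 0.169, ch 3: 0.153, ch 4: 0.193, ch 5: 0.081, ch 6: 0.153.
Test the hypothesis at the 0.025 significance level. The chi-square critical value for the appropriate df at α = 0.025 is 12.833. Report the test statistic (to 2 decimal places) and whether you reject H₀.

Expected counts E_i = n·p_i: 84×0.251 = 21.084, 84×0.169 = 14.196, 84×0.153 = 12.852, 84×0.193 = 16.212, 84×0.081 = 6.804, 84×0.153 = 12.852.
χ² = (24−21.084)²/21.084 + (18−14.196)²/14.196 + (21−12.852)²/12.852 + (8−16.212)²/16.212 + (6−6.804)²/6.804 + (7−12.852)²/12.852
   = 0.403 + 1.019 + 5.166 + 4.160 + 0.095 + 2.665
Sum = 13.51
df = 5. Since 13.51 > 12.833, we reject H₀.

13.51; reject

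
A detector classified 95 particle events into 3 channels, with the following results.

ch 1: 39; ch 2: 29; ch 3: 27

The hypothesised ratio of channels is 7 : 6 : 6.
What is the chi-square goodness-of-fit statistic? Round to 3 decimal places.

Ratio total = 19. Expected counts: 95×7/19 = 35, 95×6/19 = 30, 95×6/19 = 30.
χ² = (39−35)²/35 + (29−30)²/30 + (27−30)²/30
   = 0.4571 + 0.0333 + 0.3000
Sum = 0.790

0.790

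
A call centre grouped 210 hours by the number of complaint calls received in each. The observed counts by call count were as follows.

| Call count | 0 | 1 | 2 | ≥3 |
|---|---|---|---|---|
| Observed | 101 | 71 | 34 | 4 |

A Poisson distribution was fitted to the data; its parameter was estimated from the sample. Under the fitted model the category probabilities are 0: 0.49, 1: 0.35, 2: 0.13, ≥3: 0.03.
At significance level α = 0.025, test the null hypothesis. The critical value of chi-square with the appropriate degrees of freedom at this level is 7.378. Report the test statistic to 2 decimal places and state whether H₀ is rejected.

2.60; do not reject

Expected counts E_i = n·p_i: 210×0.49 = 102.9, 210×0.35 = 73.5, 210×0.13 = 27.3, 210×0.03 = 6.3.
χ² = (101−102.9)²/102.9 + (71−73.5)²/73.5 + (34−27.3)²/27.3 + (4−6.3)²/6.3
   = 0.035 + 0.085 + 1.644 + 0.840
Sum = 2.60
df = 2. Since 2.60 < 7.378, we do not reject H₀.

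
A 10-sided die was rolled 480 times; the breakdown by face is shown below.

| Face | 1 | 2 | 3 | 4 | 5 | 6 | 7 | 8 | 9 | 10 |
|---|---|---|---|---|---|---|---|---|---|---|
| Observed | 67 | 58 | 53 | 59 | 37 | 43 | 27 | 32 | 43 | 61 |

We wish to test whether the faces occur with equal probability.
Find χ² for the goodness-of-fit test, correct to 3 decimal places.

34.250

Expected count for each of the 10 categories: 480/10 = 48.
1: (67 − 48)²/48 = 361/48 = 7.5208
2: (58 − 48)²/48 = 100/48 = 2.0833
3: (53 − 48)²/48 = 25/48 = 0.5208
4: (59 − 48)²/48 = 121/48 = 2.5208
5: (37 − 48)²/48 = 121/48 = 2.5208
6: (43 − 48)²/48 = 25/48 = 0.5208
7: (27 − 48)²/48 = 441/48 = 9.1875
8: (32 − 48)²/48 = 256/48 = 5.3333
9: (43 − 48)²/48 = 25/48 = 0.5208
10: (61 − 48)²/48 = 169/48 = 3.5208
Sum = 34.250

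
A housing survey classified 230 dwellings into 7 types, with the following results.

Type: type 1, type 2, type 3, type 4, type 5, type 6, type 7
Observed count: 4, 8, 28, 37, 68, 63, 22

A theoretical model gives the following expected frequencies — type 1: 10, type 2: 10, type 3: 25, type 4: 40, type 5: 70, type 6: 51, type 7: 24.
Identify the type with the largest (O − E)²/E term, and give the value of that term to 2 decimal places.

type 1: (4 − 10)²/10 = 36/10 = 3.600
type 2: (8 − 10)²/10 = 4/10 = 0.400
type 3: (28 − 25)²/25 = 9/25 = 0.360
type 4: (37 − 40)²/40 = 9/40 = 0.225
type 5: (68 − 70)²/70 = 4/70 = 0.057
type 6: (63 − 51)²/51 = 144/51 = 2.824
type 7: (22 − 24)²/24 = 4/24 = 0.167
The largest term is for type 1: 3.60.

type 1, 3.60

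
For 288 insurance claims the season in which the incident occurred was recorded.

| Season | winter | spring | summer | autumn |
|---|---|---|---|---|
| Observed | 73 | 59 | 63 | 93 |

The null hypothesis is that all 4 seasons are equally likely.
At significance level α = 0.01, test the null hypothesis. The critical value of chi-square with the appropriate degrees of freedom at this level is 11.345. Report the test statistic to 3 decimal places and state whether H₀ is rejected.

9.611; do not reject

Under H₀ each category has probability 1/4, so each expected count is 288/4 = 72.
cat         O        E   (O−E)²/E
winter     73       72     0.0139
spring     59       72     2.3472
summer     63       72     1.1250
autumn     93       72     6.1250
Sum = 9.611
df = 3. Since 9.611 < 11.345, we do not reject H₀.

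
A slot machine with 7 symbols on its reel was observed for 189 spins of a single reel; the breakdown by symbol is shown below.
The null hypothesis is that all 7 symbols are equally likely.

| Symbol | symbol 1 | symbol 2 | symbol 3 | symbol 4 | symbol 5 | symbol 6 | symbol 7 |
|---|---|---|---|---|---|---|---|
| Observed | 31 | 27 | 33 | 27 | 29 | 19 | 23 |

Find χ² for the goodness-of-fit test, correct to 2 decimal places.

5.04

Under H₀ each category has probability 1/7, so each expected count is 189/7 = 27.
χ² = (31−27)²/27 + (27−27)²/27 + (33−27)²/27 + (27−27)²/27 + (29−27)²/27 + (19−27)²/27 + (23−27)²/27
   = 0.593 + 0.000 + 1.333 + 0.000 + 0.148 + 2.370 + 0.593
Sum = 5.04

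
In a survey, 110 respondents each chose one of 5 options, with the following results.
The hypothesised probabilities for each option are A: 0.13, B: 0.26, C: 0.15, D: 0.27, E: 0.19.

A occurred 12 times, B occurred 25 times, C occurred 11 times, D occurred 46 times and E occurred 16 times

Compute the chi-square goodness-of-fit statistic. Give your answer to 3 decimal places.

Expected counts E_i = n·p_i: 110×0.13 = 14.3, 110×0.26 = 28.6, 110×0.15 = 16.5, 110×0.27 = 29.7, 110×0.19 = 20.9.
cat         O        E   (O−E)²/E
A          12     14.3     0.3699
B          25     28.6     0.4531
C          11     16.5     1.8333
D          46     29.7     8.9458
E          16     20.9     1.1488
Sum = 12.751

12.751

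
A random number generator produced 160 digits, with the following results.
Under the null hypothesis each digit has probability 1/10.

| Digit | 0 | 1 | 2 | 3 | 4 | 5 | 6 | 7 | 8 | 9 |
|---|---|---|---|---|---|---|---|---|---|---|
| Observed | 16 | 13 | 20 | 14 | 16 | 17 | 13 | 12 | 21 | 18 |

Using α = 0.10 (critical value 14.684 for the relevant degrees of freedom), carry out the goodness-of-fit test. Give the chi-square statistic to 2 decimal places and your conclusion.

Under H₀ each category has probability 1/10, so each expected count is 160/10 = 16.
0: (16 − 16)²/16 = 0/16 = 0.000
1: (13 − 16)²/16 = 9/16 = 0.563
2: (20 − 16)²/16 = 16/16 = 1.000
3: (14 − 16)²/16 = 4/16 = 0.250
4: (16 − 16)²/16 = 0/16 = 0.000
5: (17 − 16)²/16 = 1/16 = 0.063
6: (13 − 16)²/16 = 9/16 = 0.563
7: (12 − 16)²/16 = 16/16 = 1.000
8: (21 − 16)²/16 = 25/16 = 1.563
9: (18 − 16)²/16 = 4/16 = 0.250
Sum = 5.25
df = 9. Since 5.25 < 14.684, we do not reject H₀.

5.25; do not reject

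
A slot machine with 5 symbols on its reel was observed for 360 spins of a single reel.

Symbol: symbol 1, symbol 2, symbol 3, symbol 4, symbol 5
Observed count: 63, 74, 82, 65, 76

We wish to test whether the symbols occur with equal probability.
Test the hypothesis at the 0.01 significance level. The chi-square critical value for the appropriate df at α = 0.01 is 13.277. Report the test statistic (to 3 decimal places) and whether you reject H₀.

Expected count for each of the 5 categories: 360/5 = 72.
χ² = (63−72)²/72 + (74−72)²/72 + (82−72)²/72 + (65−72)²/72 + (76−72)²/72
   = 1.1250 + 0.0556 + 1.3889 + 0.6806 + 0.2222
Sum = 3.472
df = 4. Since 3.472 < 13.277, we do not reject H₀.

3.472; do not reject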